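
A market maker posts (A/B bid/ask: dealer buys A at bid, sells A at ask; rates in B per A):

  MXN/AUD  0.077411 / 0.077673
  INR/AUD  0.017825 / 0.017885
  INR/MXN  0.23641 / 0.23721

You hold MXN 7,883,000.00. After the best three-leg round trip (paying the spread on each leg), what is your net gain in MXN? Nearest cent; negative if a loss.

Best loop MXN → AUD → INR → MXN:
MXN 7,883,000.00 × 0.077411 (sell MXN at bid) = AUD 610,230.91
AUD 610,230.91 ÷ 0.017885 (buy INR at ask) = INR 34,119,704.39
INR 34,119,704.39 × 0.23641 (sell INR at bid) = MXN 8,066,239.31

Net profit: MXN 183,239.31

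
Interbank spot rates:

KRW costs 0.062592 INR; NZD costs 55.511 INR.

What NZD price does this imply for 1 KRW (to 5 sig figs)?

KRW/NZD = 0.0011276

1 KRW × 0.062592 = 0.062592 INR
0.062592 INR ÷ 55.511 = 0.00112756 NZD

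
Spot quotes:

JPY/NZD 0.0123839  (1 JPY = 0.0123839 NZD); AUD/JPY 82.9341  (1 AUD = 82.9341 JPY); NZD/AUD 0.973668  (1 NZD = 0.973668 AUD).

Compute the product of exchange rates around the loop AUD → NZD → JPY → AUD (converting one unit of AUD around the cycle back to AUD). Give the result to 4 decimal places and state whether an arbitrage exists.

1.0000 (no arbitrage)

Around AUD → NZD → JPY → AUD: 1 ÷ 0.973668 ÷ 0.0123839 ÷ 82.9341 = 0.999997
Product ≈ 1 (deviation 0.000%, within rounding noise).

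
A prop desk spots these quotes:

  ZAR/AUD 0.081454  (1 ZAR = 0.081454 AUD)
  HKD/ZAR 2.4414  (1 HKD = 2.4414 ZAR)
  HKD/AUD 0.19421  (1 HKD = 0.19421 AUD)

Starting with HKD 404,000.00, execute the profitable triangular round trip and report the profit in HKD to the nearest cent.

Profitable loop is HKD → ZAR → AUD → HKD:
HKD 404,000.00 × 2.4414 = ZAR 986,325.60
ZAR 986,325.60 × 0.081454 = AUD 80,340.17
AUD 80,340.17 ÷ 0.19421 = HKD 413,676.77
Profit = HKD 413,676.77 − HKD 404,000.00

Profit: HKD 9,676.77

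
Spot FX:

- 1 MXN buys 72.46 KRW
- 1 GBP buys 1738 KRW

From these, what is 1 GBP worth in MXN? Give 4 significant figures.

GBP/MXN = 23.99

1 GBP × 1738 = 1738 KRW
1738 KRW ÷ 72.46 = 23.9856 MXN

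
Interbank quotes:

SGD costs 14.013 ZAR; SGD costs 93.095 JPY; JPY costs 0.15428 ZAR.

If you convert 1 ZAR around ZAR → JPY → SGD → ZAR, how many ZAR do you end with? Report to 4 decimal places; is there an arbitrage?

0.9757 (arbitrage exists)

Around ZAR → JPY → SGD → ZAR: 1 ÷ 0.15428 ÷ 93.095 × 14.013 = 0.975652
Product < 1; profitable direction is ZAR → SGD → JPY → ZAR.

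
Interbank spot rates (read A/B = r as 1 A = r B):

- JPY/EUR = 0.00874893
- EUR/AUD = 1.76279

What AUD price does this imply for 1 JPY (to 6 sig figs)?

1 JPY × 0.00874893 = 0.00874893 EUR
0.00874893 EUR × 1.76279 = 0.0154225 AUD

JPY/AUD = 0.0154225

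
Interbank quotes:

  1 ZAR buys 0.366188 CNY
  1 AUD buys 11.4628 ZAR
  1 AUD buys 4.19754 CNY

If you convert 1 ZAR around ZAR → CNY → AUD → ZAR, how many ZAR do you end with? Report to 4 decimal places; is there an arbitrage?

Around ZAR → CNY → AUD → ZAR: 1 × 0.366188 ÷ 4.19754 × 11.4628 = 1.000000
Product ≈ 1 (deviation 0.000%, within rounding noise).

1.0000 (no arbitrage)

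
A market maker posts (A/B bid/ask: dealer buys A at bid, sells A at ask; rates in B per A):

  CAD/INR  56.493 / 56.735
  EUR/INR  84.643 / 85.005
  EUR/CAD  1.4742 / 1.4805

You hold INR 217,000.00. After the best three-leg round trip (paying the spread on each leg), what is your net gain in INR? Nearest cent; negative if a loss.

Best loop INR → CAD → EUR → INR:
INR 217,000.00 ÷ 56.735 (buy CAD at ask) = CAD 3,824.80
CAD 3,824.80 ÷ 1.4805 (buy EUR at ask) = EUR 2,583.45
EUR 2,583.45 × 84.643 (sell EUR at bid) = INR 218,671.06

Net profit: INR 1,671.06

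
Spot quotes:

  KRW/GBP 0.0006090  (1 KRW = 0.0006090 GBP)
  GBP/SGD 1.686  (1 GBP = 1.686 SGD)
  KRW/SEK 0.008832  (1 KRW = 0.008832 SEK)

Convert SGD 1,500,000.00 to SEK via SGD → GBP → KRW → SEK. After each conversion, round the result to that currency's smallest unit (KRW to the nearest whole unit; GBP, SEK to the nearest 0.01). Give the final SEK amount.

SEK 12,902,547.27

SGD 1,500,000.00 ÷ 1.686 = GBP 889,679.72
GBP 889,679.72 ÷ 0.0006090 = KRW 1,460,886,240
KRW 1,460,886,240 × 0.008832 = SEK 12,902,547.27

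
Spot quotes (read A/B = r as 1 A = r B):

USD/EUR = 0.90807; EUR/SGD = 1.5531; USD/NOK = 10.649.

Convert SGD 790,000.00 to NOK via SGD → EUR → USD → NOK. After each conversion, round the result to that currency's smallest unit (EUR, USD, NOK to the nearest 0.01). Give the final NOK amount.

SGD 790,000.00 ÷ 1.5531 = EUR 508,660.10
EUR 508,660.10 ÷ 0.90807 = USD 560,155.16
USD 560,155.16 × 10.649 = NOK 5,965,092.30

NOK 5,965,092.30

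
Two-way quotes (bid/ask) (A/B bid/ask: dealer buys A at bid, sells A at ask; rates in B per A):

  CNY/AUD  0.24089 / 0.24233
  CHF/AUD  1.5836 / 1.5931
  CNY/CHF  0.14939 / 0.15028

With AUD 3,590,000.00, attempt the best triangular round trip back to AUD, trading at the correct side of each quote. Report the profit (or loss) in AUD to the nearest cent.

Net profit: AUD 22,176.78

Best loop AUD → CHF → CNY → AUD:
AUD 3,590,000.00 ÷ 1.5931 (buy CHF at ask) = CHF 2,253,468.08
CHF 2,253,468.08 ÷ 0.15028 (buy CNY at ask) = CNY 14,995,129.63
CNY 14,995,129.63 × 0.24089 (sell CNY at bid) = AUD 3,612,176.78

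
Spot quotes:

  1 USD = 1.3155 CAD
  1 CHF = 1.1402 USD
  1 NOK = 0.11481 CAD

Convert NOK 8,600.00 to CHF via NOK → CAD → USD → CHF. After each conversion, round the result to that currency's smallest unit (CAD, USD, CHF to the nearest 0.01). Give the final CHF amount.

CHF 658.28

NOK 8,600.00 × 0.11481 = CAD 987.37
CAD 987.37 ÷ 1.3155 = USD 750.57
USD 750.57 ÷ 1.1402 = CHF 658.28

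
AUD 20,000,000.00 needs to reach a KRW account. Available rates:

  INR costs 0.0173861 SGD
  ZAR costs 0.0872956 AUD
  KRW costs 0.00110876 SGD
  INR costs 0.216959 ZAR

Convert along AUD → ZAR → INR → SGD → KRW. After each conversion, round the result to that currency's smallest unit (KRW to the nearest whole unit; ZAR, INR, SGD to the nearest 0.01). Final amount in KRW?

KRW 16,558,637,334

AUD 20,000,000.00 ÷ 0.0872956 = ZAR 229,106,621.64
ZAR 229,106,621.64 ÷ 0.216959 = INR 1,055,990,402.06
INR 1,055,990,402.06 × 0.0173861 = SGD 18,359,554.73
SGD 18,359,554.73 ÷ 0.00110876 = KRW 16,558,637,334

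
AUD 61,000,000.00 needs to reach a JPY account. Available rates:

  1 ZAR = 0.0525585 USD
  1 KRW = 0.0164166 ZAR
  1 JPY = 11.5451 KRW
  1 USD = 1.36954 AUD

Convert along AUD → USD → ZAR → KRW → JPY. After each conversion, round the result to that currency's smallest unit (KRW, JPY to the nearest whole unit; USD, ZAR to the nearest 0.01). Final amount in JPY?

JPY 4,471,273,505

AUD 61,000,000.00 ÷ 1.36954 = USD 44,540,502.65
USD 44,540,502.65 ÷ 0.0525585 = ZAR 847,446,229.44
ZAR 847,446,229.44 ÷ 0.0164166 = KRW 51,621,299,748
KRW 51,621,299,748 ÷ 11.5451 = JPY 4,471,273,505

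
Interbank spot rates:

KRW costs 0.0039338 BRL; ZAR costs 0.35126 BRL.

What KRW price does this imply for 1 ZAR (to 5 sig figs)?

ZAR/KRW = 89.293

1 ZAR × 0.35126 = 0.35126 BRL
0.35126 BRL ÷ 0.0039338 = 89.2928 KRW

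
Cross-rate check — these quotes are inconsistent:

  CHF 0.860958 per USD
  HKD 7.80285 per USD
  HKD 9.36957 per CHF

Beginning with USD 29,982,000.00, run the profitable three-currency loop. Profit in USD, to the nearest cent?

Profit: USD 1,014,236.62

Profitable loop is USD → CHF → HKD → USD:
USD 29,982,000.00 × 0.860958 = CHF 25,813,242.76
CHF 25,813,242.76 × 9.36957 = HKD 241,858,984.93
HKD 241,858,984.93 ÷ 7.80285 = USD 30,996,236.62
Profit = USD 30,996,236.62 − USD 29,982,000.00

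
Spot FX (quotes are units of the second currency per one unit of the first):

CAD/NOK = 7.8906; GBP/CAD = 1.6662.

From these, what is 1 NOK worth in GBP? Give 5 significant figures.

1 NOK ÷ 7.8906 = 0.126733 CAD
0.126733 CAD ÷ 1.6662 = 0.0760611 GBP

NOK/GBP = 0.076061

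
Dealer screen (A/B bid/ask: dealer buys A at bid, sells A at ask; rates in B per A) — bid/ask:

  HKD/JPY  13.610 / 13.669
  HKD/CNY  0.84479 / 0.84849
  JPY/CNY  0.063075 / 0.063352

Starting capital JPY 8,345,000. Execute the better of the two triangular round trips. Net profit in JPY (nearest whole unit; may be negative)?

Best loop JPY → CNY → HKD → JPY:
JPY 8,345,000 × 0.063075 (sell JPY at bid) = CNY 526,360.88
CNY 526,360.88 ÷ 0.84849 (buy HKD at ask) = HKD 620,350.12
HKD 620,350.12 × 13.610 (sell HKD at bid) = JPY 8,442,965

Net profit: JPY 97,965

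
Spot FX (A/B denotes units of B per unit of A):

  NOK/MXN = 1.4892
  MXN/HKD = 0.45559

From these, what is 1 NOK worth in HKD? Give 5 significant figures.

1 NOK × 1.4892 = 1.4892 MXN
1.4892 MXN × 0.45559 = 0.678465 HKD

NOK/HKD = 0.67846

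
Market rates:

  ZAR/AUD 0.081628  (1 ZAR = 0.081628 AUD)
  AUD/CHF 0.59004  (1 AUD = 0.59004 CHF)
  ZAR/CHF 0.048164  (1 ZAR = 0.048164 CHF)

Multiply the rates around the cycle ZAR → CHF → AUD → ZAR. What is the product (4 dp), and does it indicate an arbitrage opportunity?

Around ZAR → CHF → AUD → ZAR: 1 × 0.048164 ÷ 0.59004 ÷ 0.081628 = 1.000004
Product ≈ 1 (deviation 0.000%, within rounding noise).

1.0000 (no arbitrage)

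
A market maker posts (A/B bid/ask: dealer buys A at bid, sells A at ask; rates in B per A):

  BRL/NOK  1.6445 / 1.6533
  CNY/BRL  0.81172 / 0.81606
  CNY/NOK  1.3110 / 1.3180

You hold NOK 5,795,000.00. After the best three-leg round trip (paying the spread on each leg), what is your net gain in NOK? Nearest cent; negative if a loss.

Best loop NOK → CNY → BRL → NOK:
NOK 5,795,000.00 ÷ 1.3180 (buy CNY at ask) = CNY 4,396,813.35
CNY 4,396,813.35 × 0.81172 (sell CNY at bid) = BRL 3,568,981.34
BRL 3,568,981.34 × 1.6445 (sell BRL at bid) = NOK 5,869,189.81

Net profit: NOK 74,189.81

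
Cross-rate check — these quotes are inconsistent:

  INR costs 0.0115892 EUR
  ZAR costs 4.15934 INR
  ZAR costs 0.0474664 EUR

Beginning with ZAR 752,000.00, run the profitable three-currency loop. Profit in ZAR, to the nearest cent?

Profit: ZAR 11,676.50

Profitable loop is ZAR → INR → EUR → ZAR:
ZAR 752,000.00 × 4.15934 = INR 3,127,823.68
INR 3,127,823.68 × 0.0115892 = EUR 36,248.97
EUR 36,248.97 ÷ 0.0474664 = ZAR 763,676.50
Profit = ZAR 763,676.50 − ZAR 752,000.00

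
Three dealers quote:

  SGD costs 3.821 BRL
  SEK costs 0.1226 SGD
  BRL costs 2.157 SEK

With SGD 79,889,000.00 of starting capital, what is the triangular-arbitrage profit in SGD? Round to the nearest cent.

Profitable loop is SGD → BRL → SEK → SGD:
SGD 79,889,000.00 × 3.821 = BRL 305,255,869.00
BRL 305,255,869.00 × 2.157 = SEK 658,436,909.43
SEK 658,436,909.43 × 0.1226 = SGD 80,724,365.10
Profit = SGD 80,724,365.10 − SGD 79,889,000.00

Profit: SGD 835,365.10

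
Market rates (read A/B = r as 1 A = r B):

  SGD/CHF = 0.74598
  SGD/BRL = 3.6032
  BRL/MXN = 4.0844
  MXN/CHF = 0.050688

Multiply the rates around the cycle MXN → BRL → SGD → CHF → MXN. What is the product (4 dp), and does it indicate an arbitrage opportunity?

Around MXN → BRL → SGD → CHF → MXN: 1 ÷ 4.0844 ÷ 3.6032 × 0.74598 ÷ 0.050688 = 1.000012
Product ≈ 1 (deviation 0.001%, within rounding noise).

1.0000 (no arbitrage)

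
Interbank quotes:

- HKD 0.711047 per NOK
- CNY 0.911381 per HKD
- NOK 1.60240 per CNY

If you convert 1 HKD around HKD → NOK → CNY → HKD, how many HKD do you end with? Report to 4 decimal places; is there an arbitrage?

0.9630 (arbitrage exists)

Around HKD → NOK → CNY → HKD: 1 ÷ 0.711047 ÷ 1.60240 ÷ 0.911381 = 0.963010
Product < 1; profitable direction is HKD → CNY → NOK → HKD.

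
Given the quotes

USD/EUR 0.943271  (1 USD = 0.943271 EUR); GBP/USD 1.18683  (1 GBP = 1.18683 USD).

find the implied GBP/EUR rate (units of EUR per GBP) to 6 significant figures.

1 GBP × 1.18683 = 1.18683 USD
1.18683 USD × 0.943271 = 1.1195 EUR

GBP/EUR = 1.11950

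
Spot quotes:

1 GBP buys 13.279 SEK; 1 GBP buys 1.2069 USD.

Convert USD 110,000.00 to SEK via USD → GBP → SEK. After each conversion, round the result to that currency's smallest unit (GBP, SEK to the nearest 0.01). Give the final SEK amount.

USD 110,000.00 ÷ 1.2069 = GBP 91,142.60
GBP 91,142.60 × 13.279 = SEK 1,210,282.59

SEK 1,210,282.59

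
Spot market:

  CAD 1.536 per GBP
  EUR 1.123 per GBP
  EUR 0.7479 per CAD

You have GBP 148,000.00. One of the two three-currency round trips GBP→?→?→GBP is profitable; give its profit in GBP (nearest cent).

Profit: GBP 3,396.80

Profitable loop is GBP → CAD → EUR → GBP:
GBP 148,000.00 × 1.536 = CAD 227,328.00
CAD 227,328.00 × 0.7479 = EUR 170,018.61
EUR 170,018.61 ÷ 1.123 = GBP 151,396.80
Profit = GBP 151,396.80 − GBP 148,000.00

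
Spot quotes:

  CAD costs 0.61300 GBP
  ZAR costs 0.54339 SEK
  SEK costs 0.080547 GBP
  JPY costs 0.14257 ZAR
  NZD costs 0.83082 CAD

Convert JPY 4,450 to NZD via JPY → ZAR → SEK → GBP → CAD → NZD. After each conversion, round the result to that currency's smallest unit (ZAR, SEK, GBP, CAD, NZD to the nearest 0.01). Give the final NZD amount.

JPY 4,450 × 0.14257 = ZAR 634.44
ZAR 634.44 × 0.54339 = SEK 344.75
SEK 344.75 × 0.080547 = GBP 27.77
GBP 27.77 ÷ 0.61300 = CAD 45.30
CAD 45.30 ÷ 0.83082 = NZD 54.52

NZD 54.52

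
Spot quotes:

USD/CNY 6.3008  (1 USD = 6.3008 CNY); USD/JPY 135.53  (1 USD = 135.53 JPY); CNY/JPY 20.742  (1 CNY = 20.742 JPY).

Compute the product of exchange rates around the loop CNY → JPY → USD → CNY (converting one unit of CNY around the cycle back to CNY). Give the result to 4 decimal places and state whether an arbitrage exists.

Around CNY → JPY → USD → CNY: 1 × 20.742 ÷ 135.53 × 6.3008 = 0.964297
Product < 1; profitable direction is CNY → USD → JPY → CNY.

0.9643 (arbitrage exists)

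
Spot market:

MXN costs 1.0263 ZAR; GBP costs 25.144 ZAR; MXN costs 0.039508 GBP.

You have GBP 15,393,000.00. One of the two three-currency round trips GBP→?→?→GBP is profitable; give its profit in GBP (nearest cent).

Profit: GBP 509,968.00

Profitable loop is GBP → MXN → ZAR → GBP:
GBP 15,393,000.00 ÷ 0.039508 = MXN 389,617,292.70
MXN 389,617,292.70 × 1.0263 = ZAR 399,864,227.50
ZAR 399,864,227.50 ÷ 25.144 = GBP 15,902,968.00
Profit = GBP 15,902,968.00 − GBP 15,393,000.00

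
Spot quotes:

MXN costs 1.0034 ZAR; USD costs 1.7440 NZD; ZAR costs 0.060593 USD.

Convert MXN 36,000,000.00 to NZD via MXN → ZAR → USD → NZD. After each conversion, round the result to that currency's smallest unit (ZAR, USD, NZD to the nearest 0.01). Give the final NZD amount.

NZD 3,817,205.43

MXN 36,000,000.00 × 1.0034 = ZAR 36,122,400.00
ZAR 36,122,400.00 × 0.060593 = USD 2,188,764.58
USD 2,188,764.58 × 1.7440 = NZD 3,817,205.43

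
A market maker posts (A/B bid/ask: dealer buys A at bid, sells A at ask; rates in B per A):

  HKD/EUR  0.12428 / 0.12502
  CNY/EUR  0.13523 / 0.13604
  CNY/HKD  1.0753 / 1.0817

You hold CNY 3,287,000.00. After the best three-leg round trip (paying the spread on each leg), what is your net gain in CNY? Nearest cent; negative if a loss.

Best loop CNY → EUR → HKD → CNY:
CNY 3,287,000.00 × 0.13523 (sell CNY at bid) = EUR 444,501.01
EUR 444,501.01 ÷ 0.12502 (buy HKD at ask) = HKD 3,555,439.21
HKD 3,555,439.21 ÷ 1.0817 (buy CNY at ask) = CNY 3,286,899.52

Net result: CNY -100.48 (no profitable arbitrage after spreads)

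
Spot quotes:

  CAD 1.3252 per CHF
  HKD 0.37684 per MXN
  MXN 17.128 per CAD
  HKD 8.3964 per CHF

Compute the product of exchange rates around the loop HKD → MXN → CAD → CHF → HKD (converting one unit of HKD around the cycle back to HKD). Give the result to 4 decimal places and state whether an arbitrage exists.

Around HKD → MXN → CAD → CHF → HKD: 1 ÷ 0.37684 ÷ 17.128 ÷ 1.3252 × 8.3964 = 0.981630
Product < 1; profitable direction is HKD → CHF → CAD → MXN → HKD.

0.9816 (arbitrage exists)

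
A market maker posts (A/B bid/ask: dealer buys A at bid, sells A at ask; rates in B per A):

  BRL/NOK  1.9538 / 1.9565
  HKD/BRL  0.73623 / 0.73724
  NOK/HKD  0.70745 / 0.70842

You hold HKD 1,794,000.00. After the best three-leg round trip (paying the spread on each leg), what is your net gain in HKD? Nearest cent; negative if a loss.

Net profit: HKD 31,625.97

Best loop HKD → BRL → NOK → HKD:
HKD 1,794,000.00 × 0.73623 (sell HKD at bid) = BRL 1,320,796.62
BRL 1,320,796.62 × 1.9538 (sell BRL at bid) = NOK 2,580,572.44
NOK 2,580,572.44 × 0.70745 (sell NOK at bid) = HKD 1,825,625.97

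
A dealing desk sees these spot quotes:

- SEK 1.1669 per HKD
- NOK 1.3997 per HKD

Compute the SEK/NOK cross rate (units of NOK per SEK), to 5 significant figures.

SEK/NOK = 1.1995

1 SEK ÷ 1.1669 = 0.856971 HKD
0.856971 HKD × 1.3997 = 1.1995 NOK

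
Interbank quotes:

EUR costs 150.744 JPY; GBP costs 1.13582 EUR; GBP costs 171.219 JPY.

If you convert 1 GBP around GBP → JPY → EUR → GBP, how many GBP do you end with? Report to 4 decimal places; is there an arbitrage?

1.0000 (no arbitrage)

Around GBP → JPY → EUR → GBP: 1 × 171.219 ÷ 150.744 ÷ 1.13582 = 1.000006
Product ≈ 1 (deviation 0.001%, within rounding noise).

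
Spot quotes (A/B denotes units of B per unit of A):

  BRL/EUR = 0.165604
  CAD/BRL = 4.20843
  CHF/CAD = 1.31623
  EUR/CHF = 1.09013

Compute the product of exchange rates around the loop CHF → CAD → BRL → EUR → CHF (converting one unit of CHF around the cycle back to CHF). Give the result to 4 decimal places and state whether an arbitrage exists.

Around CHF → CAD → BRL → EUR → CHF: 1 × 1.31623 × 4.20843 × 0.165604 × 1.09013 = 1.000002
Product ≈ 1 (deviation 0.000%, within rounding noise).

1.0000 (no arbitrage)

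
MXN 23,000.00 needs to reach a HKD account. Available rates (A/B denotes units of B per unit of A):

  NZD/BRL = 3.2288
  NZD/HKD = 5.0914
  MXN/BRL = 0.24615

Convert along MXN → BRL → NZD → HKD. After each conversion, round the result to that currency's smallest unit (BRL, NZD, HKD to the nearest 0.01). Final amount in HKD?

MXN 23,000.00 × 0.24615 = BRL 5,661.45
BRL 5,661.45 ÷ 3.2288 = NZD 1,753.42
NZD 1,753.42 × 5.0914 = HKD 8,927.36

HKD 8,927.36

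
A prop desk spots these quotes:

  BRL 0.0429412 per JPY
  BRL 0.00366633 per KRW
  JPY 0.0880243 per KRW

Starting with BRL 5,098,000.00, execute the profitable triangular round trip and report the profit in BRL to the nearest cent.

Profit: BRL 157,875.09

Profitable loop is BRL → KRW → JPY → BRL:
BRL 5,098,000.00 ÷ 0.00366633 = KRW 1,390,491,309
KRW 1,390,491,309 × 0.0880243 = JPY 122,397,024
JPY 122,397,024 × 0.0429412 = BRL 5,255,875.09
Profit = BRL 5,255,875.09 − BRL 5,098,000.00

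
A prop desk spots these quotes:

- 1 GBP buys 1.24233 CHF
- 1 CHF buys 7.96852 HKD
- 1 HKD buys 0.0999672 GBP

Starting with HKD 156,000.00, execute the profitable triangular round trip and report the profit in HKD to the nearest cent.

Profit: HKD 1,634.92

Profitable loop is HKD → CHF → GBP → HKD:
HKD 156,000.00 ÷ 7.96852 = CHF 19,577.04
CHF 19,577.04 ÷ 1.24233 = GBP 15,758.32
GBP 15,758.32 ÷ 0.0999672 = HKD 157,634.92
Profit = HKD 157,634.92 − HKD 156,000.00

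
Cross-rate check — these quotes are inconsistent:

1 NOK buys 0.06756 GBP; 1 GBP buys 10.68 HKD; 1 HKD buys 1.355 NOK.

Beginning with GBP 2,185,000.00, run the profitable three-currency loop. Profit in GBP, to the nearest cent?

Profit: GBP 49,864.79

Profitable loop is GBP → NOK → HKD → GBP:
GBP 2,185,000.00 ÷ 0.06756 = NOK 32,341,622.26
NOK 32,341,622.26 ÷ 1.355 = HKD 23,868,355.91
HKD 23,868,355.91 ÷ 10.68 = GBP 2,234,864.79
Profit = GBP 2,234,864.79 − GBP 2,185,000.00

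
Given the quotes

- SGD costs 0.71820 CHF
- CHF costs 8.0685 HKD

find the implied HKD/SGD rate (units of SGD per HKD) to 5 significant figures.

HKD/SGD = 0.17257

1 HKD ÷ 8.0685 = 0.123939 CHF
0.123939 CHF ÷ 0.71820 = 0.172569 SGD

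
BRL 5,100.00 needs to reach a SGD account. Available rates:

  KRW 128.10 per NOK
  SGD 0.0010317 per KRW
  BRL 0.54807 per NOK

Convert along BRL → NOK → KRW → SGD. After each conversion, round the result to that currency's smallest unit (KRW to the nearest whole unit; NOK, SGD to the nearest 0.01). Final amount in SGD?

BRL 5,100.00 ÷ 0.54807 = NOK 9,305.38
NOK 9,305.38 × 128.10 = KRW 1,192,019
KRW 1,192,019 × 0.0010317 = SGD 1,229.81

SGD 1,229.81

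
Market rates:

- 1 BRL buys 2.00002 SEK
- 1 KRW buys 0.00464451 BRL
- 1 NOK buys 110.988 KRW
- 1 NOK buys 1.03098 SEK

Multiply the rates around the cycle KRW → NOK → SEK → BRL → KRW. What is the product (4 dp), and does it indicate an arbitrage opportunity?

Around KRW → NOK → SEK → BRL → KRW: 1 ÷ 110.988 × 1.03098 ÷ 2.00002 ÷ 0.00464451 = 1.000000
Product ≈ 1 (deviation 0.000%, within rounding noise).

1.0000 (no arbitrage)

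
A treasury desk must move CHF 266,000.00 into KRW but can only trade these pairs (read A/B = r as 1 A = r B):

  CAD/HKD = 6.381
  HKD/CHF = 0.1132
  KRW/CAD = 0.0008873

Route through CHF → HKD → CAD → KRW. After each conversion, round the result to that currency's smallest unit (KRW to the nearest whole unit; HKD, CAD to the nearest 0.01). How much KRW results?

KRW 415,026,654

CHF 266,000.00 ÷ 0.1132 = HKD 2,349,823.32
HKD 2,349,823.32 ÷ 6.381 = CAD 368,253.15
CAD 368,253.15 ÷ 0.0008873 = KRW 415,026,654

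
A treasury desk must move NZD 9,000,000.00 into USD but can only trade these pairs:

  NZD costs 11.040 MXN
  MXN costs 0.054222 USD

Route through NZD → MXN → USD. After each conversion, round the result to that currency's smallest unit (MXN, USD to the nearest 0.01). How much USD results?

USD 5,387,497.92

NZD 9,000,000.00 × 11.040 = MXN 99,360,000.00
MXN 99,360,000.00 × 0.054222 = USD 5,387,497.92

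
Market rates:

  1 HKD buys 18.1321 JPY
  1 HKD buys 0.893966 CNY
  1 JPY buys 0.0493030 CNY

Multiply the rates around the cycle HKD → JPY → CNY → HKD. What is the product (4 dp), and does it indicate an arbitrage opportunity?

1.0000 (no arbitrage)

Around HKD → JPY → CNY → HKD: 1 × 18.1321 × 0.0493030 ÷ 0.893966 = 1.000001
Product ≈ 1 (deviation 0.000%, within rounding noise).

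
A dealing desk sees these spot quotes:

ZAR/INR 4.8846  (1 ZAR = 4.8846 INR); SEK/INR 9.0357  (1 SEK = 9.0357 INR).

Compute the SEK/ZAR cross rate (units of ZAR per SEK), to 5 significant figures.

1 SEK × 9.0357 = 9.0357 INR
9.0357 INR ÷ 4.8846 = 1.84983 ZAR

SEK/ZAR = 1.8498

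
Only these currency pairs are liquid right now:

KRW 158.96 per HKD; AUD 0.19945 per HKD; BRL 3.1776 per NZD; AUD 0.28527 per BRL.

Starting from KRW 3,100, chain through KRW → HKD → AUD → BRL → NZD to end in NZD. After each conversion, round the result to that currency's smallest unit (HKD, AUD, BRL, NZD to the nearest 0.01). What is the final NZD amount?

KRW 3,100 ÷ 158.96 = HKD 19.50
HKD 19.50 × 0.19945 = AUD 3.89
AUD 3.89 ÷ 0.28527 = BRL 13.64
BRL 13.64 ÷ 3.1776 = NZD 4.29

NZD 4.29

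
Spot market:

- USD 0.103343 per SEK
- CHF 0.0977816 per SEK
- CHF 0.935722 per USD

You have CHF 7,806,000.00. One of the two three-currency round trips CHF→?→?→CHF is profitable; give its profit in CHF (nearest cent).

Profitable loop is CHF → USD → SEK → CHF:
CHF 7,806,000.00 ÷ 0.935722 = USD 8,342,221.30
USD 8,342,221.30 ÷ 0.103343 = SEK 80,723,622.31
SEK 80,723,622.31 × 0.0977816 = CHF 7,893,284.95
Profit = CHF 7,893,284.95 − CHF 7,806,000.00

Profit: CHF 87,284.95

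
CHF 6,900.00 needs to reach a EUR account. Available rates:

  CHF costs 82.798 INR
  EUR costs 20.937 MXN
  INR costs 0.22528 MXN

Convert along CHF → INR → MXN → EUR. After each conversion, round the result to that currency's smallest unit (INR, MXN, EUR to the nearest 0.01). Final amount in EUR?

EUR 6,147.20

CHF 6,900.00 × 82.798 = INR 571,306.20
INR 571,306.20 × 0.22528 = MXN 128,703.86
MXN 128,703.86 ÷ 20.937 = EUR 6,147.20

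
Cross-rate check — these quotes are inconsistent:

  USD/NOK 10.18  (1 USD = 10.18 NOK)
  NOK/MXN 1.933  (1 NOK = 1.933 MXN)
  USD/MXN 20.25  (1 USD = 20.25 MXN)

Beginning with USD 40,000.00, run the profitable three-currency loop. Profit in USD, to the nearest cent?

Profitable loop is USD → MXN → NOK → USD:
USD 40,000.00 × 20.25 = MXN 810,000.00
MXN 810,000.00 ÷ 1.933 = NOK 419,037.77
NOK 419,037.77 ÷ 10.18 = USD 41,162.85
Profit = USD 41,162.85 − USD 40,000.00

Profit: USD 1,162.85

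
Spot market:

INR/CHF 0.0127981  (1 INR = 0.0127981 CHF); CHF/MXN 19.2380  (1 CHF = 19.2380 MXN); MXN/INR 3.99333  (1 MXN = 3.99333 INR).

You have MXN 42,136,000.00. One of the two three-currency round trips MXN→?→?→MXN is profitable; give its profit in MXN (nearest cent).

Profitable loop is MXN → CHF → INR → MXN:
MXN 42,136,000.00 ÷ 19.2380 = CHF 2,190,248.47
CHF 2,190,248.47 ÷ 0.0127981 = INR 171,138,564.83
INR 171,138,564.83 ÷ 3.99333 = MXN 42,856,103.76
Profit = MXN 42,856,103.76 − MXN 42,136,000.00

Profit: MXN 720,103.76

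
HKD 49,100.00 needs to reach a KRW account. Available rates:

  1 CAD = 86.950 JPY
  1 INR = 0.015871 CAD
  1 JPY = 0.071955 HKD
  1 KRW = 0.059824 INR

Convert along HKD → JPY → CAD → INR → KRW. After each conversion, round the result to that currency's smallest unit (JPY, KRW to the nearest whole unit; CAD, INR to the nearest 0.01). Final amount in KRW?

KRW 8,265,545

HKD 49,100.00 ÷ 0.071955 = JPY 682,371
JPY 682,371 ÷ 86.950 = CAD 7,847.86
CAD 7,847.86 ÷ 0.015871 = INR 494,477.98
INR 494,477.98 ÷ 0.059824 = KRW 8,265,545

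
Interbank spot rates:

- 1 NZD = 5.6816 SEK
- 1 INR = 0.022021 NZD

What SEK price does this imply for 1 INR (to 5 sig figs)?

1 INR × 0.022021 = 0.022021 NZD
0.022021 NZD × 5.6816 = 0.125115 SEK

INR/SEK = 0.12511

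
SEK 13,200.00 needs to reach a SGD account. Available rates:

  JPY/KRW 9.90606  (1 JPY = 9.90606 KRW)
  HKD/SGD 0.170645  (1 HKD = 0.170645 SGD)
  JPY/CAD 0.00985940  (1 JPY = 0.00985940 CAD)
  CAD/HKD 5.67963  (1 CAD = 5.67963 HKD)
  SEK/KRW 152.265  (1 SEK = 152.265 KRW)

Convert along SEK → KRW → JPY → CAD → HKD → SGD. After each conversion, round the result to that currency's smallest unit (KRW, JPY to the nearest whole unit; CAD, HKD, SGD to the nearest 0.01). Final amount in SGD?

SEK 13,200.00 × 152.265 = KRW 2,009,898
KRW 2,009,898 ÷ 9.90606 = JPY 202,896
JPY 202,896 × 0.00985940 = CAD 2,000.43
CAD 2,000.43 × 5.67963 = HKD 11,361.70
HKD 11,361.70 × 0.170645 = SGD 1,938.82

SGD 1,938.82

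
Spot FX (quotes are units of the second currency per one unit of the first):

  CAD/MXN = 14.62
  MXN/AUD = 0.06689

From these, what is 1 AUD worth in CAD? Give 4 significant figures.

1 AUD ÷ 0.06689 = 14.9499 MXN
14.9499 MXN ÷ 14.62 = 1.02257 CAD

AUD/CAD = 1.023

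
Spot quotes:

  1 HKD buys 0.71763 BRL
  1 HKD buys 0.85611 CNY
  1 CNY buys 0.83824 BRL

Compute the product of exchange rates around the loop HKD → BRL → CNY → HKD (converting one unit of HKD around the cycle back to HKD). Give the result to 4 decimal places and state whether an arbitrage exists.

1.0000 (no arbitrage)

Around HKD → BRL → CNY → HKD: 1 × 0.71763 ÷ 0.83824 ÷ 0.85611 = 1.000006
Product ≈ 1 (deviation 0.001%, within rounding noise).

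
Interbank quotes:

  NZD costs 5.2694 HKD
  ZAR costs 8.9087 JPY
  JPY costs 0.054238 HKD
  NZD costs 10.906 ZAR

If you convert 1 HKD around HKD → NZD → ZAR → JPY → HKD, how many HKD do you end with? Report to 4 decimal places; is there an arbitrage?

Around HKD → NZD → ZAR → JPY → HKD: 1 ÷ 5.2694 × 10.906 × 8.9087 × 0.054238 = 1.000051
Product ≈ 1 (deviation 0.005%, within rounding noise).

1.0001 (no arbitrage)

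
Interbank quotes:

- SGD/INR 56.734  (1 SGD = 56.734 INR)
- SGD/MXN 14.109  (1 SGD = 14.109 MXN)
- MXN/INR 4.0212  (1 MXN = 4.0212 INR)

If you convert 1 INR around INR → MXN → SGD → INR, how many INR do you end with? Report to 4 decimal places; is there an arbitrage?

1.0000 (no arbitrage)

Around INR → MXN → SGD → INR: 1 ÷ 4.0212 ÷ 14.109 × 56.734 = 0.999980
Product ≈ 1 (deviation 0.002%, within rounding noise).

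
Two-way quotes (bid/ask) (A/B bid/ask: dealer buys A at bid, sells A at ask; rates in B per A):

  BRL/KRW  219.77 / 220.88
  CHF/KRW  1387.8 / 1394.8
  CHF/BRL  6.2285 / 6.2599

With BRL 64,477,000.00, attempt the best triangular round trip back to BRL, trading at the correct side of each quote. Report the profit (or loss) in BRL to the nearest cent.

Net profit: BRL 238,441.19

Best loop BRL → CHF → KRW → BRL:
BRL 64,477,000.00 ÷ 6.2599 (buy CHF at ask) = CHF 10,300,004.79
CHF 10,300,004.79 × 1387.8 (sell CHF at bid) = KRW 14,294,346,651
KRW 14,294,346,651 ÷ 220.88 (buy BRL at ask) = BRL 64,715,441.19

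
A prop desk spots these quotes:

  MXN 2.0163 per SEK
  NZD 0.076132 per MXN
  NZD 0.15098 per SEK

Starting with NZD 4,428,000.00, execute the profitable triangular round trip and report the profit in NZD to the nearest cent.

Profitable loop is NZD → SEK → MXN → NZD:
NZD 4,428,000.00 ÷ 0.15098 = SEK 29,328,387.87
SEK 29,328,387.87 × 2.0163 = MXN 59,134,828.45
MXN 59,134,828.45 × 0.076132 = NZD 4,502,052.76
Profit = NZD 4,502,052.76 − NZD 4,428,000.00

Profit: NZD 74,052.76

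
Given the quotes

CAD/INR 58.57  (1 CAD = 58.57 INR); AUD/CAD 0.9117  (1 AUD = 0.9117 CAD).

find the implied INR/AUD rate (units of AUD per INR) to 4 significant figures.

1 INR ÷ 58.57 = 0.0170736 CAD
0.0170736 CAD ÷ 0.9117 = 0.0187272 AUD

INR/AUD = 0.01873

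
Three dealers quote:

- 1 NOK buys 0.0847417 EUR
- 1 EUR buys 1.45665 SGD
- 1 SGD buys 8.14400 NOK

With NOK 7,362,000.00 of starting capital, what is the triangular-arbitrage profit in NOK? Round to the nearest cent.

Profitable loop is NOK → EUR → SGD → NOK:
NOK 7,362,000.00 × 0.0847417 = EUR 623,868.40
EUR 623,868.40 × 1.45665 = SGD 908,757.90
SGD 908,757.90 × 8.14400 = NOK 7,400,924.32
Profit = NOK 7,400,924.32 − NOK 7,362,000.00

Profit: NOK 38,924.32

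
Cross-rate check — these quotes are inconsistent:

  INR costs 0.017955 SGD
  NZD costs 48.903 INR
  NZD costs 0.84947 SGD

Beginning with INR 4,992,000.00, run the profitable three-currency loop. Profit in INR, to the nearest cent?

Profitable loop is INR → SGD → NZD → INR:
INR 4,992,000.00 × 0.017955 = SGD 89,631.36
SGD 89,631.36 ÷ 0.84947 = NZD 105,514.45
NZD 105,514.45 × 48.903 = INR 5,159,973.16
Profit = INR 5,159,973.16 − INR 4,992,000.00

Profit: INR 167,973.16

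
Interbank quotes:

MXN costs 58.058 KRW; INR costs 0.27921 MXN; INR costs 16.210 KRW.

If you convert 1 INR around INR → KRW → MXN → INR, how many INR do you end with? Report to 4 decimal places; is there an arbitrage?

Around INR → KRW → MXN → INR: 1 × 16.210 ÷ 58.058 ÷ 0.27921 = 0.999977
Product ≈ 1 (deviation 0.002%, within rounding noise).

1.0000 (no arbitrage)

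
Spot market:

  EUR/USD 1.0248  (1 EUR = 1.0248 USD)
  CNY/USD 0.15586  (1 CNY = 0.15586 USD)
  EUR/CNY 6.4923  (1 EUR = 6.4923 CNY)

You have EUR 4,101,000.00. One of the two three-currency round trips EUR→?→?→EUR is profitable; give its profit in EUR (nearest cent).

Profit: EUR 52,322.30

Profitable loop is EUR → USD → CNY → EUR:
EUR 4,101,000.00 × 1.0248 = USD 4,202,704.80
USD 4,202,704.80 ÷ 0.15586 = CNY 26,964,614.40
CNY 26,964,614.40 ÷ 6.4923 = EUR 4,153,322.30
Profit = EUR 4,153,322.30 − EUR 4,101,000.00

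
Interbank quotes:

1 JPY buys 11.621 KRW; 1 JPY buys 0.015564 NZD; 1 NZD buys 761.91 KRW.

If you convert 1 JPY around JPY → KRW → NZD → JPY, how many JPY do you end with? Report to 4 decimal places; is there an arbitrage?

Around JPY → KRW → NZD → JPY: 1 × 11.621 ÷ 761.91 ÷ 0.015564 = 0.979983
Product < 1; profitable direction is JPY → NZD → KRW → JPY.

0.9800 (arbitrage exists)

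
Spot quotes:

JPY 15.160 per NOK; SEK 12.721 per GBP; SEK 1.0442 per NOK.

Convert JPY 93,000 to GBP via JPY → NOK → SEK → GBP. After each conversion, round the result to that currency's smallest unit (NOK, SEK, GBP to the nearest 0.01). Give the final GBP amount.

GBP 503.55

JPY 93,000 ÷ 15.160 = NOK 6,134.56
NOK 6,134.56 × 1.0442 = SEK 6,405.71
SEK 6,405.71 ÷ 12.721 = GBP 503.55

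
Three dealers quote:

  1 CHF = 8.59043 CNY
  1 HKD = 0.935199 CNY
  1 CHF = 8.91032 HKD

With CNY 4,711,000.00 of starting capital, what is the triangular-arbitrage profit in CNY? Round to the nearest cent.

Profit: CNY 145,581.40

Profitable loop is CNY → HKD → CHF → CNY:
CNY 4,711,000.00 ÷ 0.935199 = HKD 5,037,430.54
HKD 5,037,430.54 ÷ 8.91032 = CHF 565,347.88
CHF 565,347.88 × 8.59043 = CNY 4,856,581.40
Profit = CNY 4,856,581.40 − CNY 4,711,000.00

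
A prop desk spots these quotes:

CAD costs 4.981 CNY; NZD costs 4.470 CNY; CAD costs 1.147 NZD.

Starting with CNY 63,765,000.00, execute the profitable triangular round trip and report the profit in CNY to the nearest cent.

Profit: CNY 1,870,192.50

Profitable loop is CNY → CAD → NZD → CNY:
CNY 63,765,000.00 ÷ 4.981 = CAD 12,801,646.26
CAD 12,801,646.26 × 1.147 = NZD 14,683,488.26
NZD 14,683,488.26 × 4.470 = CNY 65,635,192.50
Profit = CNY 65,635,192.50 − CNY 63,765,000.00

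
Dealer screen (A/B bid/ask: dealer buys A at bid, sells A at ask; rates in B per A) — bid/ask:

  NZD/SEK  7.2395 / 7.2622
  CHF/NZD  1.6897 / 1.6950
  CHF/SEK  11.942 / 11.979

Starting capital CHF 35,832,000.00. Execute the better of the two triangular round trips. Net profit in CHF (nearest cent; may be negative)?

Net profit: CHF 758,526.71

Best loop CHF → NZD → SEK → CHF:
CHF 35,832,000.00 × 1.6897 (sell CHF at bid) = NZD 60,545,330.40
NZD 60,545,330.40 × 7.2395 (sell NZD at bid) = SEK 438,317,919.43
SEK 438,317,919.43 ÷ 11.979 (buy CHF at ask) = CHF 36,590,526.71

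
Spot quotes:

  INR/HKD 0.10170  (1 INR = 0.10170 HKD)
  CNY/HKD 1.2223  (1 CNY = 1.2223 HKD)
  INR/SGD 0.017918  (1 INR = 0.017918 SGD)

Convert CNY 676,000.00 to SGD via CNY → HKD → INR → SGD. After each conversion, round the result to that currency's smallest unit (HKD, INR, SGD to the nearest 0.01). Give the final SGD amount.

CNY 676,000.00 × 1.2223 = HKD 826,274.80
HKD 826,274.80 ÷ 0.10170 = INR 8,124,629.30
INR 8,124,629.30 × 0.017918 = SGD 145,577.11

SGD 145,577.11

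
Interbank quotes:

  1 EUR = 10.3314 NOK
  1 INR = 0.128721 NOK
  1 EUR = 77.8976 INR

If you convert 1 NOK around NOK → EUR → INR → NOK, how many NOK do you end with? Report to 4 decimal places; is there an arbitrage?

Around NOK → EUR → INR → NOK: 1 ÷ 10.3314 × 77.8976 × 0.128721 = 0.970542
Product < 1; profitable direction is NOK → INR → EUR → NOK.

0.9705 (arbitrage exists)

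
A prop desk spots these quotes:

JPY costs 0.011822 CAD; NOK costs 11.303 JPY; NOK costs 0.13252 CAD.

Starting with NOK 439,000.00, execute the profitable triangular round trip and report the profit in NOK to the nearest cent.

Profitable loop is NOK → JPY → CAD → NOK:
NOK 439,000.00 × 11.303 = JPY 4,962,017
JPY 4,962,017 × 0.011822 = CAD 58,660.96
CAD 58,660.96 ÷ 0.13252 = NOK 442,657.45
Profit = NOK 442,657.45 − NOK 439,000.00

Profit: NOK 3,657.45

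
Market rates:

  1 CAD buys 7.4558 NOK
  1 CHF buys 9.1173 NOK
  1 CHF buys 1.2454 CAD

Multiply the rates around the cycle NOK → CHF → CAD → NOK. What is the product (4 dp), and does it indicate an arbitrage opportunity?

Around NOK → CHF → CAD → NOK: 1 ÷ 9.1173 × 1.2454 × 7.4558 = 1.018443
Product > 1; profitable direction is NOK → CHF → CAD → NOK.

1.0184 (arbitrage exists)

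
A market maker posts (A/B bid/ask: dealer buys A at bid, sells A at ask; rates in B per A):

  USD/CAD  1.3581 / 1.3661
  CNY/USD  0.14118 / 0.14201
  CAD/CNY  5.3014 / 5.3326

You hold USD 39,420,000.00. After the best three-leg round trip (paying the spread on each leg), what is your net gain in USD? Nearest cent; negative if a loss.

Best loop USD → CAD → CNY → USD:
USD 39,420,000.00 × 1.3581 (sell USD at bid) = CAD 53,536,302.00
CAD 53,536,302.00 × 5.3014 (sell CAD at bid) = CNY 283,817,351.42
CNY 283,817,351.42 × 0.14118 (sell CNY at bid) = USD 40,069,333.67

Net profit: USD 649,333.67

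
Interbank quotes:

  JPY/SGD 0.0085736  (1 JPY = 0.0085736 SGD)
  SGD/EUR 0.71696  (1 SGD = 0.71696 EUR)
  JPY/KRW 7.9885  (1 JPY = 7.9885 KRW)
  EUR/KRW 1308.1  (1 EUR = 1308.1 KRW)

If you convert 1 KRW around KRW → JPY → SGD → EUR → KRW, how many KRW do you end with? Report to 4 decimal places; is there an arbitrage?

1.0065 (arbitrage exists)

Around KRW → JPY → SGD → EUR → KRW: 1 ÷ 7.9885 × 0.0085736 × 0.71696 × 1308.1 = 1.006547
Product > 1; profitable direction is KRW → JPY → SGD → EUR → KRW.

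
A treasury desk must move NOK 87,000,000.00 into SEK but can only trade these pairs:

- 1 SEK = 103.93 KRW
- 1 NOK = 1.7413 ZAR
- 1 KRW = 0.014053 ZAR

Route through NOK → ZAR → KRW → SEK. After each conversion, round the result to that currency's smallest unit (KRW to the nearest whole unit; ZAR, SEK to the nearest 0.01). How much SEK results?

SEK 103,724,865.20

NOK 87,000,000.00 × 1.7413 = ZAR 151,493,100.00
ZAR 151,493,100.00 ÷ 0.014053 = KRW 10,780,125,240
KRW 10,780,125,240 ÷ 103.93 = SEK 103,724,865.20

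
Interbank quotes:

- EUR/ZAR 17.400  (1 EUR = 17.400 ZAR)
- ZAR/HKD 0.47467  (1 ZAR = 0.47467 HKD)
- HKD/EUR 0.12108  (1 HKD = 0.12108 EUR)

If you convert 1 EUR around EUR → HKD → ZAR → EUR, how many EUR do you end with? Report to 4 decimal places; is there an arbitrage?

1.0000 (no arbitrage)

Around EUR → HKD → ZAR → EUR: 1 ÷ 0.12108 ÷ 0.47467 ÷ 17.400 = 0.999969
Product ≈ 1 (deviation 0.003%, within rounding noise).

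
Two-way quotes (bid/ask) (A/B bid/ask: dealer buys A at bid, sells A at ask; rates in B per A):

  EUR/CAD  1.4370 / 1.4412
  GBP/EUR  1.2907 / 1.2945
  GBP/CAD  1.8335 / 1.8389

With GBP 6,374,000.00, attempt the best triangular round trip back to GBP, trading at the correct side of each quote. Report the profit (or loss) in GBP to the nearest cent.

Best loop GBP → EUR → CAD → GBP:
GBP 6,374,000.00 × 1.2907 (sell GBP at bid) = EUR 8,226,921.80
EUR 8,226,921.80 × 1.4370 (sell EUR at bid) = CAD 11,822,086.63
CAD 11,822,086.63 ÷ 1.8389 (buy GBP at ask) = GBP 6,428,890.44

Net profit: GBP 54,890.44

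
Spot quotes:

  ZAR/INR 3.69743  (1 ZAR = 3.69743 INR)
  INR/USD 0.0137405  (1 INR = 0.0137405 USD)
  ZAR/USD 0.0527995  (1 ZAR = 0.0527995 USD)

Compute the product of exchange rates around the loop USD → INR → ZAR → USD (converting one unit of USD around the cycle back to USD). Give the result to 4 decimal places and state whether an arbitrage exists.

1.0393 (arbitrage exists)

Around USD → INR → ZAR → USD: 1 ÷ 0.0137405 ÷ 3.69743 × 0.0527995 = 1.039267
Product > 1; profitable direction is USD → INR → ZAR → USD.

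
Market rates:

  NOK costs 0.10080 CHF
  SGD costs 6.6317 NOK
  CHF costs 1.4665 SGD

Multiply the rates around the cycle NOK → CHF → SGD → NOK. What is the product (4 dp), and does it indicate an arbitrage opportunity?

Around NOK → CHF → SGD → NOK: 1 × 0.10080 × 1.4665 × 6.6317 = 0.980319
Product < 1; profitable direction is NOK → SGD → CHF → NOK.

0.9803 (arbitrage exists)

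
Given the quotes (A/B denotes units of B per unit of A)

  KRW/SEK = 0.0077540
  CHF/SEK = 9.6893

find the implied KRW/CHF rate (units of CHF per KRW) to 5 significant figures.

KRW/CHF = 0.00080026

1 KRW × 0.0077540 = 0.007754 SEK
0.007754 SEK ÷ 9.6893 = 0.000800264 CHF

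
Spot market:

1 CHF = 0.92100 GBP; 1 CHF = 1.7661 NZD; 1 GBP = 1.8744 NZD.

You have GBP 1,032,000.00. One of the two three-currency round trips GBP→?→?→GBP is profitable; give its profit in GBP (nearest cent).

Profit: GBP 23,779.15

Profitable loop is GBP → CHF → NZD → GBP:
GBP 1,032,000.00 ÷ 0.92100 = CHF 1,120,521.17
CHF 1,120,521.17 × 1.7661 = NZD 1,978,952.44
NZD 1,978,952.44 ÷ 1.8744 = GBP 1,055,779.15
Profit = GBP 1,055,779.15 − GBP 1,032,000.00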